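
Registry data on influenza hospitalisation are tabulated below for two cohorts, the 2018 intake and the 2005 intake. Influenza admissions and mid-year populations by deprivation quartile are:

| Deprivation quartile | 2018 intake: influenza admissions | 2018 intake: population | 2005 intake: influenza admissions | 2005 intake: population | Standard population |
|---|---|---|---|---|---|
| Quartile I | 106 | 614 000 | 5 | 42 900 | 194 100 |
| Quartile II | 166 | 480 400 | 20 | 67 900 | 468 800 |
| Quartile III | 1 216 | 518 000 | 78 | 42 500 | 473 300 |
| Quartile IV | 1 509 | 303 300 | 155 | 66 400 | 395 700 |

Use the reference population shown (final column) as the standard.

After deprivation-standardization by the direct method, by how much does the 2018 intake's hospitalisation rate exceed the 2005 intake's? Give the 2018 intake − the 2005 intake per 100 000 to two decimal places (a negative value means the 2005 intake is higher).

Deprivation-specific rates per 100 000 for the 2018 intake: 17.26, 34.55, 234.75, 497.53.
For the 2005 intake: 11.66, 29.46, 183.53, 233.43.
Standard total = 1 531 900; weights = 0.1267, 0.3060, 0.3090, 0.2583.
The 2018 intake: 0.1267×17.26 + 0.3060×34.55 + 0.3090×234.75 + 0.2583×497.53 = 213.8053 per 100 000.
The 2005 intake: 0.1267×11.66 + 0.3060×29.46 + 0.3090×183.53 + 0.2583×233.43 = 127.4920 per 100 000.
Difference = 213.8053 − 127.4920 = 86.3133.

86.31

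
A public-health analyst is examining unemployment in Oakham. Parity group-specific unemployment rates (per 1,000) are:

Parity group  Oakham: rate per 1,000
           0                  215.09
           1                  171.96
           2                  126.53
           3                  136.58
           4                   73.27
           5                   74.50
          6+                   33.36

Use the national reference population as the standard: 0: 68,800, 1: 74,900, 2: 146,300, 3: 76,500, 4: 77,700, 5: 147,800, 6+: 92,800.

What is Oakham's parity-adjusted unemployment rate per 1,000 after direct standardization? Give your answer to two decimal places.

111.62

Standard total = 684,800; weights = 0.1005, 0.1094, 0.2136, 0.1117, 0.1135, 0.2158, 0.1355.
Standardized rate: 0.1005×215.09 + 0.1094×171.96 + 0.2136×126.53 + 0.1117×136.58 + 0.1135×73.27 + 0.2158×74.50 + 0.1355×33.36 = 111.6205 per 1,000.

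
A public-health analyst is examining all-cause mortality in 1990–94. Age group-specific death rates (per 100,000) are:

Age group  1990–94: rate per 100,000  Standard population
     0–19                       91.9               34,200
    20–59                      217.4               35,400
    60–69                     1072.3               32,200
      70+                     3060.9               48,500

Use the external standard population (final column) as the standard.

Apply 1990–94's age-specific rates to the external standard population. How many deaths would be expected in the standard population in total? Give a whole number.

Expected deaths = Σ (standard pop × age-specific rate ÷ 100,000)
= 34,200×91.9/100,000 + 35,400×217.4/100,000 + 32,200×1072.3/100,000 + 48,500×3060.9/100,000
= 31.43 + 76.96 + 345.28 + 1484.54 = 1938.21.

1938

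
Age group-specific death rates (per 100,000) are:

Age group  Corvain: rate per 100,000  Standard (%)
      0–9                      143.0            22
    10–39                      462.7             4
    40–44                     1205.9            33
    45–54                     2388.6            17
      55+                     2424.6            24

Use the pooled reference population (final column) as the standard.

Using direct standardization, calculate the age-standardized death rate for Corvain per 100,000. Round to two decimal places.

Standard weights: 0.22, 0.04, 0.33, 0.17, 0.24.
Standardized rate: 0.2200×143.0 + 0.0400×462.7 + 0.3300×1205.9 + 0.1700×2388.6 + 0.2400×2424.6 = 1435.8810 per 100,000.

1435.88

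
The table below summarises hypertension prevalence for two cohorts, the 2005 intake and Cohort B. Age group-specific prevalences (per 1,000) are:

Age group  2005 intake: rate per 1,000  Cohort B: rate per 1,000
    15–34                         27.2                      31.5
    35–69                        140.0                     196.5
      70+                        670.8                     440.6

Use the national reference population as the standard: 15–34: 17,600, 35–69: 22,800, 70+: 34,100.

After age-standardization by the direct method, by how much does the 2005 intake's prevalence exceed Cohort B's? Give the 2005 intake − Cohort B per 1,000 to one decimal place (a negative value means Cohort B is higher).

Standard total = 74,500; weights = 0.2362, 0.3060, 0.4577.
The 2005 intake: 0.2362×27.2 + 0.3060×140.0 + 0.4577×670.8 = 356.3087 per 1,000.
Cohort B: 0.2362×31.5 + 0.3060×196.5 + 0.4577×440.6 = 269.2491 per 1,000.
Difference = 356.3087 − 269.2491 = 87.0596.

87.1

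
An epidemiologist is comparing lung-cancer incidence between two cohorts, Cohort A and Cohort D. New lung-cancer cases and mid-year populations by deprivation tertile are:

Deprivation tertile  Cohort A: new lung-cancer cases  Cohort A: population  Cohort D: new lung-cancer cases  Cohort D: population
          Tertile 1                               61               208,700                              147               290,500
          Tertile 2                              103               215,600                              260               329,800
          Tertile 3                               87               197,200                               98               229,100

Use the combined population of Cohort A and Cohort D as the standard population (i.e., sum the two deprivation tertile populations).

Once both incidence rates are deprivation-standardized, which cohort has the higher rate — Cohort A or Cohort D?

Deprivation-specific rates per 100,000 for Cohort A: 29.23, 47.77, 44.12.
For Cohort D: 50.60, 78.84, 42.78.
Combined standard total = 1,470,900; weights = 0.3394, 0.3708, 0.2898.
Cohort A: 0.3394×29.23 + 0.3708×47.77 + 0.2898×44.12 = 40.4202 per 100,000.
Cohort D: 0.3394×50.60 + 0.3708×78.84 + 0.2898×42.78 = 58.8029 per 100,000.

Cohort D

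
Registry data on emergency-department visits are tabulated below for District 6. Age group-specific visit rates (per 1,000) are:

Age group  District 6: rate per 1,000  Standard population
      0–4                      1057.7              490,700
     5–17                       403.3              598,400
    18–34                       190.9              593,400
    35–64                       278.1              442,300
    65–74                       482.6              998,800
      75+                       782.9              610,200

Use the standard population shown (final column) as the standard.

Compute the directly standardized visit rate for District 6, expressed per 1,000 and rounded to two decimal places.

Standard total = 3,733,800; weights = 0.1314, 0.1603, 0.1589, 0.1185, 0.2675, 0.1634.
Standardized rate: 0.1314×1057.7 + 0.1603×403.3 + 0.1589×190.9 + 0.1185×278.1 + 0.2675×482.6 + 0.1634×782.9 = 523.9644 per 1,000.

523.96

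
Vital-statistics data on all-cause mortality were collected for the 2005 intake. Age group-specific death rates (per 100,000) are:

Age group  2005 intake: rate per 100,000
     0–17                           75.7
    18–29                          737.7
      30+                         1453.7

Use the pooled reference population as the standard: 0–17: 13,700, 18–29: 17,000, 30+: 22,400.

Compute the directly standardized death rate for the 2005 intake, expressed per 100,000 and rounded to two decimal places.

Standard total = 53,100; weights = 0.2580, 0.3202, 0.4218.
Standardized rate: 0.2580×75.7 + 0.3202×737.7 + 0.4218×1453.7 = 868.9429 per 100,000.

868.94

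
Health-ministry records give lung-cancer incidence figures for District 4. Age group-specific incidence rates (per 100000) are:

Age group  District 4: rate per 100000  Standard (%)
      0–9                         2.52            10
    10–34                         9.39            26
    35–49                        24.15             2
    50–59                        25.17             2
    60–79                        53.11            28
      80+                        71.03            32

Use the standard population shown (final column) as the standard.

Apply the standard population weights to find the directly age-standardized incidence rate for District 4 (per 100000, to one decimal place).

41.3

Standard weights: 0.10, 0.26, 0.02, 0.02, 0.28, 0.32.
Standardized rate: 0.1000×2.52 + 0.2600×9.39 + 0.0200×24.15 + 0.0200×25.17 + 0.2800×53.11 + 0.3200×71.03 = 41.2802 per 100000.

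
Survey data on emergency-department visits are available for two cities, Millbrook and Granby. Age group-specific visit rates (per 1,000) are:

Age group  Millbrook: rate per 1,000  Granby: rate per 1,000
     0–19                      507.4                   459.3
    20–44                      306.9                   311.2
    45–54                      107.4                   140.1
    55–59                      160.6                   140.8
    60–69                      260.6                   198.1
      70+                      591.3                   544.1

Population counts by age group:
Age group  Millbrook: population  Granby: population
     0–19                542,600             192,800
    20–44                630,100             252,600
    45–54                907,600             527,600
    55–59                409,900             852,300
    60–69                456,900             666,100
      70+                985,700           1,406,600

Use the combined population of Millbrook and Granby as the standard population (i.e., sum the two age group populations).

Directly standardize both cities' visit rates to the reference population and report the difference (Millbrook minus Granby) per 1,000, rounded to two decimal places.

Combined standard total = 7,830,800; weights = 0.0939, 0.1127, 0.1833, 0.1612, 0.1434, 0.3055.
Millbrook: 0.0939×507.4 + 0.1127×306.9 + 0.1833×107.4 + 0.1612×160.6 + 0.1434×260.6 + 0.3055×591.3 = 345.8284 per 1,000.
Granby: 0.0939×459.3 + 0.1127×311.2 + 0.1833×140.1 + 0.1612×140.8 + 0.1434×198.1 + 0.3055×544.1 = 321.2151 per 1,000.
Difference = 345.8284 − 321.2151 = 24.6133.

24.61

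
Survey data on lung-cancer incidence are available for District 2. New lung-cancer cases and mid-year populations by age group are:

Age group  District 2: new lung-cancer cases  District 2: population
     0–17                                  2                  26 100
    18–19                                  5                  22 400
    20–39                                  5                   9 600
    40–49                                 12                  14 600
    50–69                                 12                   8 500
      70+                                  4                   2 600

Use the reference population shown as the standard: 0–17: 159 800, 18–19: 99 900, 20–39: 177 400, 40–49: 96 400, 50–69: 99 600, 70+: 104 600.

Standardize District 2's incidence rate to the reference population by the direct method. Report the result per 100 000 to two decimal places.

Age-specific rates per 100 000 for District 2: 7.66, 22.32, 52.08, 82.19, 141.18, 153.85.
Standard total = 737 700; weights = 0.2166, 0.1354, 0.2405, 0.1307, 0.1350, 0.1418.
Standardized rate: 0.2166×7.66 + 0.1354×22.32 + 0.2405×52.08 + 0.1307×82.19 + 0.1350×141.18 + 0.1418×153.85 = 68.8231 per 100 000.

68.82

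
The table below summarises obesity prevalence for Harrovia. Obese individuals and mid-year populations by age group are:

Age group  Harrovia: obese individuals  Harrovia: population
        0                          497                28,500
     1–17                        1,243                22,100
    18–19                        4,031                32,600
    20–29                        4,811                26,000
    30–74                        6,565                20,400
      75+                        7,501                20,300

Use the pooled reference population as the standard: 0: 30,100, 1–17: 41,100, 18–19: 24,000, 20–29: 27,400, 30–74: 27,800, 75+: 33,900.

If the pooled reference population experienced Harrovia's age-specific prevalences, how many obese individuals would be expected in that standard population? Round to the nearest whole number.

32347

Age-specific rates per 1,000 for Harrovia: 17.439, 56.244, 123.650, 185.038, 321.814, 369.507.
Expected obese individuals = Σ (standard pop × age-specific rate ÷ 1,000)
= 30,100×17.439/1,000 + 41,100×56.244/1,000 + 24,000×123.650/1,000 + 27,400×185.038/1,000 + 27,800×321.814/1,000 + 33,900×369.507/1,000
= 524.90 + 2311.64 + 2967.61 + 5070.05 + 8946.42 + 12526.30 = 32346.93.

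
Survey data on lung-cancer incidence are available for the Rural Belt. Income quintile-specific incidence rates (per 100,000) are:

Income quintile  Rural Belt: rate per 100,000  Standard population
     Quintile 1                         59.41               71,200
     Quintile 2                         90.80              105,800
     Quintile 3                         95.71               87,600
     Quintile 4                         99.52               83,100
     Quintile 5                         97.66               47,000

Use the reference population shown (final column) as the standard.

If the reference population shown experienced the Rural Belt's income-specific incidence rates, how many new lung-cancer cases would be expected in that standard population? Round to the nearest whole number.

351

Expected new lung-cancer cases = Σ (standard pop × income-specific rate ÷ 100,000)
= 71,200×59.41/100,000 + 105,800×90.80/100,000 + 87,600×95.71/100,000 + 83,100×99.52/100,000 + 47,000×97.66/100,000
= 42.30 + 96.07 + 83.84 + 82.70 + 45.90 = 350.81.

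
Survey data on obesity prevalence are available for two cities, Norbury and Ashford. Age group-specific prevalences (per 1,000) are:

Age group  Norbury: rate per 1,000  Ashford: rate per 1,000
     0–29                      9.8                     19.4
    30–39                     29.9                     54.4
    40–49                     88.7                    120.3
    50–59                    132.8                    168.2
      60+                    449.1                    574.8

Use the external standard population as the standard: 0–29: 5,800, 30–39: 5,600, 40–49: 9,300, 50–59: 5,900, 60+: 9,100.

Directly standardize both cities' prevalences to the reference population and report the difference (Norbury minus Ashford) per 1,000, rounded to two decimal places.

-51.53

Standard total = 35,700; weights = 0.1625, 0.1569, 0.2605, 0.1653, 0.2549.
Norbury: 0.1625×9.8 + 0.1569×29.9 + 0.2605×88.7 + 0.1653×132.8 + 0.2549×449.1 = 165.8129 per 1,000.
Ashford: 0.1625×19.4 + 0.1569×54.4 + 0.2605×120.3 + 0.1653×168.2 + 0.2549×574.8 = 217.3392 per 1,000.
Difference = 165.8129 − 217.3392 = -51.5263.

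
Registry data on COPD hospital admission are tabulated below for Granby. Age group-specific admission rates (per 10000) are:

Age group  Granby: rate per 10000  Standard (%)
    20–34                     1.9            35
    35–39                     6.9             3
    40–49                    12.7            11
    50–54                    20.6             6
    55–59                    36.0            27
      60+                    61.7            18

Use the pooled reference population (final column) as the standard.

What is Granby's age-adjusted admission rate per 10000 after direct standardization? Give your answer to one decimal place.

24.3

Standard weights: 0.35, 0.03, 0.11, 0.06, 0.27, 0.18.
Standardized rate: 0.3500×1.9 + 0.0300×6.9 + 0.1100×12.7 + 0.0600×20.6 + 0.2700×36.0 + 0.1800×61.7 = 24.3310 per 10000.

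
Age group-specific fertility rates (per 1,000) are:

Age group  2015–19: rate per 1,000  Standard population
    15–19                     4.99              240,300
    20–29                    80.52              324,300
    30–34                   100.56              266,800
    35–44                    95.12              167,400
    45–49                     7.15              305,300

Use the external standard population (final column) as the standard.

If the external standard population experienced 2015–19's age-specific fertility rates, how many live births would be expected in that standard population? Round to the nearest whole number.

Expected live births = Σ (standard pop × age-specific rate ÷ 1,000)
= 240,300×4.99/1,000 + 324,300×80.52/1,000 + 266,800×100.56/1,000 + 167,400×95.12/1,000 + 305,300×7.15/1,000
= 1199.10 + 26112.64 + 26829.41 + 15923.09 + 2182.89 = 72247.12.

72247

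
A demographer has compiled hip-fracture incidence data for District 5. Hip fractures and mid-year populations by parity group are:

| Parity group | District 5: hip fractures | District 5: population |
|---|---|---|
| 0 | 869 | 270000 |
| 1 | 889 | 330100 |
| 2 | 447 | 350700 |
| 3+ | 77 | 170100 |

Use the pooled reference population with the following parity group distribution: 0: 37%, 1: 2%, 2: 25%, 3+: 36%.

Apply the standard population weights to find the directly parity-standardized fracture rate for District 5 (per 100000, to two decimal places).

Parity-specific rates per 100000 for District 5: 321.85, 269.31, 127.46, 45.27.
Standard weights: 0.37, 0.02, 0.25, 0.36.
Standardized rate: 0.3700×321.85 + 0.0200×269.31 + 0.2500×127.46 + 0.3600×45.27 = 172.6326 per 100000.

172.63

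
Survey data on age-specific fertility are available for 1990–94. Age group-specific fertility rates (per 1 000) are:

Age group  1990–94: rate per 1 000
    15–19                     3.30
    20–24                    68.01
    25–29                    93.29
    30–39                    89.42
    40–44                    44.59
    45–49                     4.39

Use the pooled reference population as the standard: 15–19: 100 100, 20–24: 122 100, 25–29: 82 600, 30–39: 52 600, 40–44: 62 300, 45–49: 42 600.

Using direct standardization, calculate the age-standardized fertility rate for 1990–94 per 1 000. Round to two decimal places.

51.93

Standard total = 462 300; weights = 0.2165, 0.2641, 0.1787, 0.1138, 0.1348, 0.0921.
Standardized rate: 0.2165×3.30 + 0.2641×68.01 + 0.1787×93.29 + 0.1138×89.42 + 0.1348×44.59 + 0.0921×4.39 = 51.9329 per 1 000.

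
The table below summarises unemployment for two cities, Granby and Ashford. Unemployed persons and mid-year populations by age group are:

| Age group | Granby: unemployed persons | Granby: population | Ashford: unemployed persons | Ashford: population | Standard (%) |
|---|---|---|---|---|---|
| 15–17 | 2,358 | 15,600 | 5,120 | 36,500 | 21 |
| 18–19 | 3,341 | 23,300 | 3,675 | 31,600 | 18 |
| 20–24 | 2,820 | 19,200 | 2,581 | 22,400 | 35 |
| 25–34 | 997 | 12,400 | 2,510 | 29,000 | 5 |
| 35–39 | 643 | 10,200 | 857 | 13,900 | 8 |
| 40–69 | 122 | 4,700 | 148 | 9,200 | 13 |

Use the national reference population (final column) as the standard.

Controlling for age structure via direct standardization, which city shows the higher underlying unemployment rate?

Age-specific rates per 1,000 for Granby: 151.154, 143.391, 146.875, 80.403, 63.039, 25.957.
For Ashford: 140.274, 116.297, 115.223, 86.552, 61.655, 16.087.
Standard weights: 0.21, 0.18, 0.35, 0.05, 0.08, 0.13.
Granby: 0.2100×151.154 + 0.1800×143.391 + 0.3500×146.875 + 0.0500×80.403 + 0.0800×63.039 + 0.1300×25.957 = 121.3966 per 1,000.
Ashford: 0.2100×140.274 + 0.1800×116.297 + 0.3500×115.223 + 0.0500×86.552 + 0.0800×61.655 + 0.1300×16.087 = 102.0705 per 1,000.

Granby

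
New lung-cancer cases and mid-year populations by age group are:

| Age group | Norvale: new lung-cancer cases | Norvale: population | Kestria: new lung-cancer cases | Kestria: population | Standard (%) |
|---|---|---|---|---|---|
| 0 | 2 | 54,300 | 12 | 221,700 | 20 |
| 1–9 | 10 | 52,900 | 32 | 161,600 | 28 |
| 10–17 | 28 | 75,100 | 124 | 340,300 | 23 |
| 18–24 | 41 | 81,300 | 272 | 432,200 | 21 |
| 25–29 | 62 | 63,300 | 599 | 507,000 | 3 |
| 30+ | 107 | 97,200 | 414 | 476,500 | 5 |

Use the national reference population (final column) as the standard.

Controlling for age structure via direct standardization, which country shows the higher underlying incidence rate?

Kestria

Age-specific rates per 100,000 for Norvale: 3.68, 18.90, 37.28, 50.43, 97.95, 110.08.
For Kestria: 5.41, 19.80, 36.44, 62.93, 118.15, 86.88.
Standard weights: 0.20, 0.28, 0.23, 0.21, 0.03, 0.05.
Norvale: 0.2000×3.68 + 0.2800×18.90 + 0.2300×37.28 + 0.2100×50.43 + 0.0300×97.95 + 0.0500×110.08 = 33.6378 per 100,000.
Kestria: 0.2000×5.41 + 0.2800×19.80 + 0.2300×36.44 + 0.2100×62.93 + 0.0300×118.15 + 0.0500×86.88 = 36.1126 per 100,000.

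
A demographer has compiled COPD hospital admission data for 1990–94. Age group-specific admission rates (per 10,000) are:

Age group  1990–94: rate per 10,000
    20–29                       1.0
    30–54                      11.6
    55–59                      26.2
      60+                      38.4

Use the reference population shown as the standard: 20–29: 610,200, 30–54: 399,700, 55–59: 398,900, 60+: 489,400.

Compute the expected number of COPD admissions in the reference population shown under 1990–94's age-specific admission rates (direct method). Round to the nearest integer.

Expected COPD admissions = Σ (standard pop × age-specific rate ÷ 10,000)
= 610,200×1.0/10,000 + 399,700×11.6/10,000 + 398,900×26.2/10,000 + 489,400×38.4/10,000
= 61.02 + 463.65 + 1045.12 + 1879.30 = 3449.09.

3449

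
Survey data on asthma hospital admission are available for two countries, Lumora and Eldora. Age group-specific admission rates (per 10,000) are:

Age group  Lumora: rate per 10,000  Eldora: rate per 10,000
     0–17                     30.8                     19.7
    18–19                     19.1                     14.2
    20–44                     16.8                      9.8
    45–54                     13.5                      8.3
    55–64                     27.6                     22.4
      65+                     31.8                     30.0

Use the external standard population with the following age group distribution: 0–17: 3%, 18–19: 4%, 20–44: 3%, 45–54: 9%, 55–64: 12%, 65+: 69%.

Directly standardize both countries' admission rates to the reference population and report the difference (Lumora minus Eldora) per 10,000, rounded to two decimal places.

3.07

Standard weights: 0.03, 0.04, 0.03, 0.09, 0.12, 0.69.
Lumora: 0.0300×30.8 + 0.0400×19.1 + 0.0300×16.8 + 0.0900×13.5 + 0.1200×27.6 + 0.6900×31.8 = 28.6610 per 10,000.
Eldora: 0.0300×19.7 + 0.0400×14.2 + 0.0300×9.8 + 0.0900×8.3 + 0.1200×22.4 + 0.6900×30.0 = 25.5880 per 10,000.
Difference = 28.6610 − 25.5880 = 3.0730.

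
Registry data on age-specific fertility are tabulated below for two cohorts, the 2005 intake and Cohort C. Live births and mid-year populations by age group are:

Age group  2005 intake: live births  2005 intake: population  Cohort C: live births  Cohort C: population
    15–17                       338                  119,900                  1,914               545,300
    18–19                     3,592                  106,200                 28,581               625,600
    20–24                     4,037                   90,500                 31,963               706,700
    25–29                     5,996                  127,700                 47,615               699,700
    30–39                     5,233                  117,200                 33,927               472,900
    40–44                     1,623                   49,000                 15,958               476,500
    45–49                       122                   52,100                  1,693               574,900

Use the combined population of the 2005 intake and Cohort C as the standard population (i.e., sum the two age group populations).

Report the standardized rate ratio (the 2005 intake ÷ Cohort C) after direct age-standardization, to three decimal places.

Age-specific rates per 1,000 for the 2005 intake: 2.819, 33.823, 44.608, 46.954, 44.650, 33.122, 2.342.
For Cohort C: 3.510, 45.686, 45.229, 68.051, 71.742, 33.490, 2.945.
Combined standard total = 4,764,200; weights = 0.1396, 0.1536, 0.1673, 0.1737, 0.1239, 0.1103, 0.1316.
The 2005 intake: 0.1396×2.819 + 0.1536×33.823 + 0.1673×44.608 + 0.1737×46.954 + 0.1239×44.650 + 0.1103×33.122 + 0.1316×2.342 = 30.6998 per 1,000.
Cohort C: 0.1396×3.510 + 0.1536×45.686 + 0.1673×45.229 + 0.1737×68.051 + 0.1239×71.742 + 0.1103×33.490 + 0.1316×2.945 = 39.8618 per 1,000.
Ratio = 30.6998 ÷ 39.8618 = 0.77016.

0.770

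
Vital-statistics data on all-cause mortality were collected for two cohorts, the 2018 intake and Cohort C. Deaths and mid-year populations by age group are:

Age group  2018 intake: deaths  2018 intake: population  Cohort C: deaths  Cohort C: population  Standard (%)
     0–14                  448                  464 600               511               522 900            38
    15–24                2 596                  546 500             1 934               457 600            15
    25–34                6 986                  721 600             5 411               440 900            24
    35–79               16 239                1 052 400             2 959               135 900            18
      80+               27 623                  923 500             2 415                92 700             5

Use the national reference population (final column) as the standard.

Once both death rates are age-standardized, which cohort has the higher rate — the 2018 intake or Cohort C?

Age-specific rates per 100 000 for the 2018 intake: 96.43, 475.02, 968.13, 1543.04, 2991.12.
For Cohort C: 97.72, 422.64, 1227.26, 2177.34, 2605.18.
Standard weights: 0.38, 0.15, 0.24, 0.18, 0.05.
The 2018 intake: 0.3800×96.43 + 0.1500×475.02 + 0.2400×968.13 + 0.1800×1543.04 + 0.0500×2991.12 = 767.5501 per 100 000.
Cohort C: 0.3800×97.72 + 0.1500×422.64 + 0.2400×1227.26 + 0.1800×2177.34 + 0.0500×2605.18 = 917.2536 per 100 000.
The crude rates (1453.16 vs 801.82) would put the 2018 intake higher, but that reflects its age composition; once standardized to a common age structure, Cohort C has the higher underlying rate.

Cohort C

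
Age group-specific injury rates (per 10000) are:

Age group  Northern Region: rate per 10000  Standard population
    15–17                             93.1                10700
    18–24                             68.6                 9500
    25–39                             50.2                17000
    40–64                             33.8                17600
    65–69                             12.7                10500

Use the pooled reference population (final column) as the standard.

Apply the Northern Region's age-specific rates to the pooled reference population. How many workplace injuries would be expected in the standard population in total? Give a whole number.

Expected workplace injuries = Σ (standard pop × age-specific rate ÷ 10000)
= 10700×93.1/10000 + 9500×68.6/10000 + 17000×50.2/10000 + 17600×33.8/10000 + 10500×12.7/10000
= 99.62 + 65.17 + 85.34 + 59.49 + 13.34 = 322.95.

323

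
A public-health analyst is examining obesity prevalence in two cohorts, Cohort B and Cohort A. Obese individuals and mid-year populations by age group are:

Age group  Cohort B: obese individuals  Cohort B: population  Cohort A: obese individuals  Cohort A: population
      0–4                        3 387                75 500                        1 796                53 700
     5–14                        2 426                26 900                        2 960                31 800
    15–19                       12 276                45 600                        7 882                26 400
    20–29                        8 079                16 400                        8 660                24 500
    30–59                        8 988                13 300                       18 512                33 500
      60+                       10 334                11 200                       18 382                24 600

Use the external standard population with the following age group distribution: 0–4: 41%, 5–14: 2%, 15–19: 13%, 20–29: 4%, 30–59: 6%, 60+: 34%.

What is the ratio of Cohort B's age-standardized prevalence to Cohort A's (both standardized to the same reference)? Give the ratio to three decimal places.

Age-specific rates per 1 000 for Cohort B: 44.861, 90.186, 269.211, 492.622, 675.789, 922.679.
For Cohort A: 33.445, 93.082, 298.561, 353.469, 552.597, 747.236.
Standard weights: 0.41, 0.02, 0.13, 0.04, 0.06, 0.34.
Cohort B: 0.4100×44.861 + 0.0200×90.186 + 0.1300×269.211 + 0.0400×492.622 + 0.0600×675.789 + 0.3400×922.679 = 429.1570 per 1 000.
Cohort A: 0.4100×33.445 + 0.0200×93.082 + 0.1300×298.561 + 0.0400×353.469 + 0.0600×552.597 + 0.3400×747.236 = 355.7417 per 1 000.
Ratio = 429.1570 ÷ 355.7417 = 1.20637.

1.206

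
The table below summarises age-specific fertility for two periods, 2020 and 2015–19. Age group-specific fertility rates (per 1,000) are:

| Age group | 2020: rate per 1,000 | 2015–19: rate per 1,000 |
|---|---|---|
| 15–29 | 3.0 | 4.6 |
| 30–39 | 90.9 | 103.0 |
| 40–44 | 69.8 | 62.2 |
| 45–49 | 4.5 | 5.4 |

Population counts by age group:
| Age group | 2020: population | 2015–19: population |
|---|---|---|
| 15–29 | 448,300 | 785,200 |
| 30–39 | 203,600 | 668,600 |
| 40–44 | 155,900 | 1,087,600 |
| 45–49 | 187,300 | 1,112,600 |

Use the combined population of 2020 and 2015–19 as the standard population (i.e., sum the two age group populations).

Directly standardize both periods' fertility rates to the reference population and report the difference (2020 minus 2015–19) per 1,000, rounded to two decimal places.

Combined standard total = 4,649,100; weights = 0.2653, 0.1876, 0.2675, 0.2796.
2020: 0.2653×3.0 + 0.1876×90.9 + 0.2675×69.8 + 0.2796×4.5 = 37.7771 per 1,000.
2015–19: 0.2653×4.6 + 0.1876×103.0 + 0.2675×62.2 + 0.2796×5.4 = 38.6905 per 1,000.
Difference = 37.7771 − 38.6905 = -0.9134.

-0.91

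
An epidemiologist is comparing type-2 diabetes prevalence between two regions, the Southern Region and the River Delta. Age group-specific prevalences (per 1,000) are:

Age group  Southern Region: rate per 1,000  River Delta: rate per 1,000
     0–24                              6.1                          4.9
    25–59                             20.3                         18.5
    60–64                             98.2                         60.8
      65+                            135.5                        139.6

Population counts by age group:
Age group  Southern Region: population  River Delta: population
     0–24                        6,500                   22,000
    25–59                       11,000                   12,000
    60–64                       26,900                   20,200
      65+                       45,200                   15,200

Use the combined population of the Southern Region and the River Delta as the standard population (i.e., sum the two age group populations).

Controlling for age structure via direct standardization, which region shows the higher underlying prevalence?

Southern Region

Combined standard total = 159,000; weights = 0.1792, 0.1447, 0.2962, 0.3799.
The Southern Region: 0.1792×6.1 + 0.1447×20.3 + 0.2962×98.2 + 0.3799×135.5 = 84.5923 per 1,000.
The River Delta: 0.1792×4.9 + 0.1447×18.5 + 0.2962×60.8 + 0.3799×139.6 = 74.5954 per 1,000.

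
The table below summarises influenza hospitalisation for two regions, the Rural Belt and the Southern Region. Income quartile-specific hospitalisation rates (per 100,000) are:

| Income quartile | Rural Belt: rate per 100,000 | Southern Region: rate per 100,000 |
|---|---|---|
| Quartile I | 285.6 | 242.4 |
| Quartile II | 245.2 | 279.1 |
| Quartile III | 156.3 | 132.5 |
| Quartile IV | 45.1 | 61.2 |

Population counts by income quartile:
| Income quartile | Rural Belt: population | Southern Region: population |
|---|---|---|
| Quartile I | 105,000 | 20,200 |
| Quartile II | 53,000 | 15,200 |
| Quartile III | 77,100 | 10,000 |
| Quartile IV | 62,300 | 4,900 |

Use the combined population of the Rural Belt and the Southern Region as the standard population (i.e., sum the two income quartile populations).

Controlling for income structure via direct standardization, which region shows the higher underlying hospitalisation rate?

Rural Belt

Combined standard total = 347,700; weights = 0.3601, 0.1961, 0.2505, 0.1933.
The Rural Belt: 0.3601×285.6 + 0.1961×245.2 + 0.2505×156.3 + 0.1933×45.1 = 198.8042 per 100,000.
The Southern Region: 0.3601×242.4 + 0.1961×279.1 + 0.2505×132.5 + 0.1933×61.2 = 187.0477 per 100,000.
The crude rates (194.50 vs 213.99) would put the Southern Region higher, but that reflects its income composition; once standardized to a common income structure, the Rural Belt has the higher underlying rate.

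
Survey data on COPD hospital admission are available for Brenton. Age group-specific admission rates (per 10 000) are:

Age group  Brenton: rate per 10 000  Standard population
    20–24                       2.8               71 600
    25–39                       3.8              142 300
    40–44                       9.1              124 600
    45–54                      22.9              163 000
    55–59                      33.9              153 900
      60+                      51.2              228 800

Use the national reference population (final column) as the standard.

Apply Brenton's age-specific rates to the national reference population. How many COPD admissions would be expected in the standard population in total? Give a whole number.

Expected COPD admissions = Σ (standard pop × age-specific rate ÷ 10 000)
= 71 600×2.8/10 000 + 142 300×3.8/10 000 + 124 600×9.1/10 000 + 163 000×22.9/10 000 + 153 900×33.9/10 000 + 228 800×51.2/10 000
= 20.05 + 54.07 + 113.39 + 373.27 + 521.72 + 1171.46 = 2253.95.

2254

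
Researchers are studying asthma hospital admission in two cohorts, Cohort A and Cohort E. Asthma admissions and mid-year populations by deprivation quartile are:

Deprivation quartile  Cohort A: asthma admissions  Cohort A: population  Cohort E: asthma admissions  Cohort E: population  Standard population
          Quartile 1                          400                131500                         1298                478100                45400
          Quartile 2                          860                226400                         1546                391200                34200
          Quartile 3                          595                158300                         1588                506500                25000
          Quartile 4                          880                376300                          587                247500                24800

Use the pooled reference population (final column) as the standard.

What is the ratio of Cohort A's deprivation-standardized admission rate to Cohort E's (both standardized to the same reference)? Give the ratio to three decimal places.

Deprivation-specific rates per 10000 for Cohort A: 30.42, 37.99, 37.59, 23.39.
For Cohort E: 27.15, 39.52, 31.35, 23.72.
Standard total = 129400; weights = 0.3509, 0.2643, 0.1932, 0.1917.
Cohort A: 0.3509×30.42 + 0.2643×37.99 + 0.1932×37.59 + 0.1917×23.39 = 32.4555 per 10000.
Cohort E: 0.3509×27.15 + 0.2643×39.52 + 0.1932×31.35 + 0.1917×23.72 = 30.5729 per 10000.
Ratio = 32.4555 ÷ 30.5729 = 1.06158.

1.062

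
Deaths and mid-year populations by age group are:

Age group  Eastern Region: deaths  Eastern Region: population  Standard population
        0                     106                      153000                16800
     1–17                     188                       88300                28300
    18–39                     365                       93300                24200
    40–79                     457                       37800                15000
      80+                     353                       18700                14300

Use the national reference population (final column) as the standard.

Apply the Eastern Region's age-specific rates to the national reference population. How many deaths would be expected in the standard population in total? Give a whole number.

618

Age-specific rates per 1000 for the Eastern Region: 0.693, 2.129, 3.912, 12.090, 18.877.
Expected deaths = Σ (standard pop × age-specific rate ÷ 1000)
= 16800×0.693/1000 + 28300×2.129/1000 + 24200×3.912/1000 + 15000×12.090/1000 + 14300×18.877/1000
= 11.64 + 60.25 + 94.67 + 181.35 + 269.94 = 617.86.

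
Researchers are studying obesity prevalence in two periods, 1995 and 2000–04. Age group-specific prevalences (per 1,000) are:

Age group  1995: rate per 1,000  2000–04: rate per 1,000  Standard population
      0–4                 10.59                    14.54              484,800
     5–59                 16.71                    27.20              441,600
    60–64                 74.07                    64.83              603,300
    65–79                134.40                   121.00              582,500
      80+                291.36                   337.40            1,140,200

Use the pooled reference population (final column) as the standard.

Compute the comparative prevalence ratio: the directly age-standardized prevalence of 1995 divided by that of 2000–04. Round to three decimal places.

Standard total = 3,252,400; weights = 0.1491, 0.1358, 0.1855, 0.1791, 0.3506.
1995: 0.1491×10.59 + 0.1358×16.71 + 0.1855×74.07 + 0.1791×134.40 + 0.3506×291.36 = 143.8004 per 1,000.
2000–04: 0.1491×14.54 + 0.1358×27.20 + 0.1855×64.83 + 0.1791×121.00 + 0.3506×337.40 = 157.8399 per 1,000.
Ratio = 143.8004 ÷ 157.8399 = 0.91105.

0.911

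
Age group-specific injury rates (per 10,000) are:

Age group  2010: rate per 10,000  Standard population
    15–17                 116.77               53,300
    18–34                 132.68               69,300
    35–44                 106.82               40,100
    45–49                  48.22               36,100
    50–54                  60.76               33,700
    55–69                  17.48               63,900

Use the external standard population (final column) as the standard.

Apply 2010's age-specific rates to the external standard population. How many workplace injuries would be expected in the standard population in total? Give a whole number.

2461

Expected workplace injuries = Σ (standard pop × age-specific rate ÷ 10,000)
= 53,300×116.77/10,000 + 69,300×132.68/10,000 + 40,100×106.82/10,000 + 36,100×48.22/10,000 + 33,700×60.76/10,000 + 63,900×17.48/10,000
= 622.38 + 919.47 + 428.35 + 174.07 + 204.76 + 111.70 = 2460.74.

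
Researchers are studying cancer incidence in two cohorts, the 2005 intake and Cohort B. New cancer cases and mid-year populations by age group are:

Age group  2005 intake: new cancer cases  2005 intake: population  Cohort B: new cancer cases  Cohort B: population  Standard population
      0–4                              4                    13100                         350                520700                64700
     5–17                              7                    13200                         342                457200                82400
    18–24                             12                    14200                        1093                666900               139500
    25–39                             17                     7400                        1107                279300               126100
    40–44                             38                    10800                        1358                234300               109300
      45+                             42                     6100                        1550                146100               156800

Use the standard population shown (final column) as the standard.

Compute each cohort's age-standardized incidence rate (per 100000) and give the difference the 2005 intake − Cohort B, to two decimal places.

Age-specific rates per 100000 for the 2005 intake: 30.53, 53.03, 84.51, 229.73, 351.85, 688.52.
For Cohort B: 67.22, 74.80, 163.89, 396.35, 579.60, 1060.92.
Standard total = 678800; weights = 0.0953, 0.1214, 0.2055, 0.1858, 0.1610, 0.2310.
The 2005 intake: 0.0953×30.53 + 0.1214×53.03 + 0.2055×84.51 + 0.1858×229.73 + 0.1610×351.85 + 0.2310×688.52 = 285.0928 per 100000.
Cohort B: 0.0953×67.22 + 0.1214×74.80 + 0.2055×163.89 + 0.1858×396.35 + 0.1610×579.60 + 0.2310×1060.92 = 461.1921 per 100000.
Difference = 285.0928 − 461.1921 = -176.0993.

-176.10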